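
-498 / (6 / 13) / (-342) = 1079 / 342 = 3.15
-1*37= -37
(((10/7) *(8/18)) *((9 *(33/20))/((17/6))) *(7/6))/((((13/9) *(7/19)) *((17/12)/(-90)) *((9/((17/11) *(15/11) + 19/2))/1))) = -597.75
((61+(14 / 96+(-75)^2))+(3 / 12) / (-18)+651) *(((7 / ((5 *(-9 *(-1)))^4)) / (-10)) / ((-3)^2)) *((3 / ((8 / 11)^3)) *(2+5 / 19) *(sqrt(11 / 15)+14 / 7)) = -365594617157 / 86164300800000-365594617157 *sqrt(165) / 2584929024000000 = -0.01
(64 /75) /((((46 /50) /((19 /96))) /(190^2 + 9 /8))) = 5487371 /828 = 6627.26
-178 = -178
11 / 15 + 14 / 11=331 / 165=2.01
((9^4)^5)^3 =1797010299914431210413179829509605039731475627537851106401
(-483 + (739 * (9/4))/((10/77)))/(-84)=-23467/160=-146.67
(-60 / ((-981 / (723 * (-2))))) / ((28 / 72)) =-173520 / 763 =-227.42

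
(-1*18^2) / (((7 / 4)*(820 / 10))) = -648 / 287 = -2.26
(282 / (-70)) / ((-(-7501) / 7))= -141 / 37505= -0.00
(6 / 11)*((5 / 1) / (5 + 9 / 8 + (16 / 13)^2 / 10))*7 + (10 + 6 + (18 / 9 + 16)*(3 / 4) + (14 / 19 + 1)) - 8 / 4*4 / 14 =1394880161 / 41382418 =33.71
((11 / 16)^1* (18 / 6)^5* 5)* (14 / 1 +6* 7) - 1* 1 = 93553 / 2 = 46776.50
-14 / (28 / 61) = -30.50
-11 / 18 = -0.61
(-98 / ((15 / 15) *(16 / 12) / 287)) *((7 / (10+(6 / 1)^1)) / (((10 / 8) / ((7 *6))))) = -6201783 / 20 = -310089.15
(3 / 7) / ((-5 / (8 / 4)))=-6 / 35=-0.17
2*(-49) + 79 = -19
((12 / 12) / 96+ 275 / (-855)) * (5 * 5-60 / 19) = -706745 / 103968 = -6.80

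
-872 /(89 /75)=-65400 /89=-734.83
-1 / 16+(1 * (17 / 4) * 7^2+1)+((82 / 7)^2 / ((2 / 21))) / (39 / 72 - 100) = 52051999 / 267344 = 194.70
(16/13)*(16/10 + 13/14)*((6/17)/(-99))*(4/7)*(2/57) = -7552/33948915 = -0.00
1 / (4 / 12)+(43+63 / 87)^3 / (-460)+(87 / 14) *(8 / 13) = -174.90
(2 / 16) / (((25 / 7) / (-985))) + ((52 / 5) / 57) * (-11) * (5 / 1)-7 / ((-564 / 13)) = -1584137 / 35720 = -44.35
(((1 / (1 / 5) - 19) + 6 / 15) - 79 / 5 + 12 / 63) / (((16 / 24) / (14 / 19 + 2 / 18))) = -88943 / 2394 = -37.15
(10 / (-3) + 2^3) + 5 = 29 / 3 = 9.67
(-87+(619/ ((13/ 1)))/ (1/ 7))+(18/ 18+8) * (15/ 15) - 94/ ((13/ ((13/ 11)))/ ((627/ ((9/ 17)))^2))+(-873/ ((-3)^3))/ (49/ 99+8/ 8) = -207548986439/ 17316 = -11985965.95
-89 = -89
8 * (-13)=-104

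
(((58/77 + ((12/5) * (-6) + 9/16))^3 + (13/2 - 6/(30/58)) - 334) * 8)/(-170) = 602850021395399/4967079040000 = 121.37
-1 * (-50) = 50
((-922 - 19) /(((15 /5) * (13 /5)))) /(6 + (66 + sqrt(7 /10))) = -1129200 /673829 + 4705 * sqrt(70) /2021487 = -1.66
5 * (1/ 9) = 5/ 9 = 0.56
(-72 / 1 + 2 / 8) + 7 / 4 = -70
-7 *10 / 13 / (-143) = 70 / 1859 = 0.04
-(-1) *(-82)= -82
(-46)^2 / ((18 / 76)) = 8934.22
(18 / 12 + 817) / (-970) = -1637 / 1940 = -0.84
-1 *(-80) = 80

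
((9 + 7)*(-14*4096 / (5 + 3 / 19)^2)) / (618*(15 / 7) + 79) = -622592 / 25333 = -24.58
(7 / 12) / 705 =7 / 8460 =0.00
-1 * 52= -52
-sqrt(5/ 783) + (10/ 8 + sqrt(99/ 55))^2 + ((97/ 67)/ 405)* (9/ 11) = -sqrt(435)/ 261 + 3* sqrt(5)/ 2 + 1785829/ 530640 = 6.64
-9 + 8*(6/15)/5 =-209/25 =-8.36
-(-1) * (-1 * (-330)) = 330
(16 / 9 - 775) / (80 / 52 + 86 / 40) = -1809340 / 8631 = -209.63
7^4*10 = 24010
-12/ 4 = -3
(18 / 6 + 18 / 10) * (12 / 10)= 144 / 25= 5.76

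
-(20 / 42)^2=-0.23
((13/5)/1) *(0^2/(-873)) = 0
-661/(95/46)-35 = -33731/95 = -355.06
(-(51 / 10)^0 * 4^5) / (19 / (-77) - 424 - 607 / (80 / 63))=6307840 / 5557917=1.13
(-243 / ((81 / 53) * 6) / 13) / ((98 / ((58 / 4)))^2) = -44573 / 998816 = -0.04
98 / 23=4.26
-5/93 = -0.05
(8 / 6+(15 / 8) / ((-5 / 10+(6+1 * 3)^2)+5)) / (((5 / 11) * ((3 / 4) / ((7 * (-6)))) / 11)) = -174482 / 95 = -1836.65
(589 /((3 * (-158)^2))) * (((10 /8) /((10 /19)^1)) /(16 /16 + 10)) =11191 /6590496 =0.00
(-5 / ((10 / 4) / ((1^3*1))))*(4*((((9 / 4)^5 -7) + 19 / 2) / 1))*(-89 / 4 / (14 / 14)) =5483201 / 512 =10709.38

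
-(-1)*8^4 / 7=4096 / 7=585.14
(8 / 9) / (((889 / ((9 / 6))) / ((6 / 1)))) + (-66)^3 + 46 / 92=-511166983 / 1778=-287495.49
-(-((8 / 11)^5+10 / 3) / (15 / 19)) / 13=32467466 / 94214835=0.34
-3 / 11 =-0.27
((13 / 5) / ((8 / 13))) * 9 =1521 / 40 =38.02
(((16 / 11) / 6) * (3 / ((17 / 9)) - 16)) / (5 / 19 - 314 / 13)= 69160 / 472923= 0.15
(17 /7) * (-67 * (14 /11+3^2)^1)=-128707 /77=-1671.52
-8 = -8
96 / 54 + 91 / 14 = 149 / 18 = 8.28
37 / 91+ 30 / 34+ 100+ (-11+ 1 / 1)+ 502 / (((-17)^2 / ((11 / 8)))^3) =51332608953179 / 562308807424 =91.29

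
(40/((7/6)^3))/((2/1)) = 12.59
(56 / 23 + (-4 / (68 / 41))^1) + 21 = 8220 / 391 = 21.02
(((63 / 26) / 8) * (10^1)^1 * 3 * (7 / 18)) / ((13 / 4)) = 735 / 676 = 1.09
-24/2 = -12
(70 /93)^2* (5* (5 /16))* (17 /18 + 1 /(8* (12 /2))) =4256875 /4981824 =0.85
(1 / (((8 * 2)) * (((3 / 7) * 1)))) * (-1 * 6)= -7 / 8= -0.88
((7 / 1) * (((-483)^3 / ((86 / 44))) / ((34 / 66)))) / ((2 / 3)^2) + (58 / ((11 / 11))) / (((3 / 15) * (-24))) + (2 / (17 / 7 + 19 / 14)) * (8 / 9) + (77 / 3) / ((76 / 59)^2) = -3549802032485516531 / 2014016112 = -1762548974.33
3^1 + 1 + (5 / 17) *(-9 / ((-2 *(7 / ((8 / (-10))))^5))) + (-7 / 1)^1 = -535727733 / 178574375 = -3.00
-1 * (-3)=3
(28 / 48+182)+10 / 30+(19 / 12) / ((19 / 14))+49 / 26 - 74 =111.97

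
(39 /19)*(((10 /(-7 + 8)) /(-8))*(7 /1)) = -1365 /76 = -17.96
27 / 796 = 0.03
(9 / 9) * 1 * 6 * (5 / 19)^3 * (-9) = -6750 / 6859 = -0.98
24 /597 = 8 /199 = 0.04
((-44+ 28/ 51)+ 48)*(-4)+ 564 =27836/ 51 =545.80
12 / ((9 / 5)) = 20 / 3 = 6.67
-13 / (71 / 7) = -1.28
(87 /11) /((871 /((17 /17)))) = 87 /9581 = 0.01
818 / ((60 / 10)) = 136.33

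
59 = 59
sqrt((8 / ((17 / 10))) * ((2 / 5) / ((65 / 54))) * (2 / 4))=12 * sqrt(6630) / 1105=0.88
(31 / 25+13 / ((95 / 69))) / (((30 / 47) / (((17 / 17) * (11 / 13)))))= 1311629 / 92625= 14.16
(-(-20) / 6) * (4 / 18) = 20 / 27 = 0.74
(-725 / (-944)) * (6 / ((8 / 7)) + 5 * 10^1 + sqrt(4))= 166025 / 3776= 43.97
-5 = -5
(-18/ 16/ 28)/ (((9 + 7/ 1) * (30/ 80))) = -3/ 448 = -0.01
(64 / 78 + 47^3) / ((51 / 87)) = 117424741 / 663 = 177111.22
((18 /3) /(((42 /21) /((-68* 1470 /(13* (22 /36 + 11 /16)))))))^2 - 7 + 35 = 6452413398172 /20449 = 315536867.24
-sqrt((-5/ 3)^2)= -1.67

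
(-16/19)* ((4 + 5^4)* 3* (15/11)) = -452880/209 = -2166.89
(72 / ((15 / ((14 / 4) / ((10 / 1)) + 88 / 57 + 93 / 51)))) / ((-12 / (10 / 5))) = -72043 / 24225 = -2.97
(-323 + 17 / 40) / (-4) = 12903 / 160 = 80.64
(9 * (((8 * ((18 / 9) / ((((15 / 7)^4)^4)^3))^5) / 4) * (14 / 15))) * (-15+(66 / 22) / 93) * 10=-55384162047902920447622735690704189345886445206016519186433585970687775255995427213577055737015569992670478125824378847109629231843732836021697207190802646175707112643445514122110130237822699050866666832703488 / 18886114245266525250175986778526530621357752451561516980377598644221451932794040098935789155728047878568250545117530928769979209892255306140359161922370738632095479009561089140670924396435578203383236263544798939606323462869966291011920121322049948009436093343538232147693634033203125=-0.00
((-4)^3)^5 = -1073741824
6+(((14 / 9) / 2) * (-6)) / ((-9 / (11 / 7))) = 184 / 27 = 6.81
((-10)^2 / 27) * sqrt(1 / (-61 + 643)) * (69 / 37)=1150 * sqrt(582) / 96903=0.29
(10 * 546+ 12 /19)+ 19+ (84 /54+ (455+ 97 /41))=41635195 /7011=5938.55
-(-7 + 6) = 1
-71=-71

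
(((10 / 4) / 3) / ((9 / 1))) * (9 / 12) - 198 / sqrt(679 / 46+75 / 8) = 5 / 72 - 396 * sqrt(204286) / 4441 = -40.23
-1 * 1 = -1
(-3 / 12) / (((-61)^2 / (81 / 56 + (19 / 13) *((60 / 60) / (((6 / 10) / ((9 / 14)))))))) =-2193 / 10835552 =-0.00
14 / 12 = 1.17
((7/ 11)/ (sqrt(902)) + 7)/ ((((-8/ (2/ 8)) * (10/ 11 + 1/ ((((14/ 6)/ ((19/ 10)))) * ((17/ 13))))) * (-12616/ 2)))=4165 * sqrt(902)/ 1825384009856 + 45815/ 2023707328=0.00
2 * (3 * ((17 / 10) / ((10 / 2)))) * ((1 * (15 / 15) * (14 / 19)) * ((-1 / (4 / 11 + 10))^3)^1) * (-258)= 6810727 / 19548150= 0.35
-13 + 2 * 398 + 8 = 791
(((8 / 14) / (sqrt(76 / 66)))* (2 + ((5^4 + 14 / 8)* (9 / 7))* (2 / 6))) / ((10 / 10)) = 7577* sqrt(1254) / 1862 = 144.10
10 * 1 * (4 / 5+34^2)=11568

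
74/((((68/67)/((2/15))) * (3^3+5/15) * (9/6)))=2479/10455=0.24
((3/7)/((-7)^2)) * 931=57/7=8.14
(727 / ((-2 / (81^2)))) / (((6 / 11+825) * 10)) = -5829813 / 20180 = -288.89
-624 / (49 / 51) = -31824 / 49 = -649.47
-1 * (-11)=11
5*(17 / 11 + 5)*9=3240 / 11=294.55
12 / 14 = 0.86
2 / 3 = 0.67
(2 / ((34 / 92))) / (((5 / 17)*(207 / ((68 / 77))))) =272 / 3465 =0.08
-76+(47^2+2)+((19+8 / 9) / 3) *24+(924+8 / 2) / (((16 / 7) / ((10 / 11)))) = 263657 / 99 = 2663.20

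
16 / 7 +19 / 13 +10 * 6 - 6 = 5255 / 91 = 57.75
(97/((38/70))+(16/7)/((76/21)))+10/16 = 27351/152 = 179.94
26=26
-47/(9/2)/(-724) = 47/3258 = 0.01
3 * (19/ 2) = 57/ 2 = 28.50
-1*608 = -608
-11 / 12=-0.92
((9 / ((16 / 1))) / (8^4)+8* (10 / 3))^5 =3961510129879851995522576457331307 / 293768974166354889453600768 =13485120.89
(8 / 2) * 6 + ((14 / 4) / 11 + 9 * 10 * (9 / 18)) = 1525 / 22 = 69.32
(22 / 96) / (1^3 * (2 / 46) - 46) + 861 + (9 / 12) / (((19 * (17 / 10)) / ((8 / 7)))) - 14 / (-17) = 14123682745 / 16387728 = 861.85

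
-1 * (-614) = 614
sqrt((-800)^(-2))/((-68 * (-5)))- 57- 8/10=-15721599/272000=-57.80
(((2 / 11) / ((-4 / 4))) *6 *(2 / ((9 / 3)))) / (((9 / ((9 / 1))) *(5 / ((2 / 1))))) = -16 / 55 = -0.29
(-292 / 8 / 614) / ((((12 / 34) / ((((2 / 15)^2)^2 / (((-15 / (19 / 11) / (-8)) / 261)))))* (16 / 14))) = -9573074 / 854803125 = -0.01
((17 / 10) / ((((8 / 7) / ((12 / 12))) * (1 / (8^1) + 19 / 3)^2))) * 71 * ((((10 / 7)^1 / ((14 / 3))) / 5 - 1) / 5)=-1998792 / 4204375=-0.48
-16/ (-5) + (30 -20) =66/ 5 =13.20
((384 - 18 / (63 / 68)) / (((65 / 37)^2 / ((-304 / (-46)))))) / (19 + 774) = 531040576 / 539418425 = 0.98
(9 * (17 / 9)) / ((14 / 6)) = 51 / 7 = 7.29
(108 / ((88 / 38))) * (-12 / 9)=-684 / 11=-62.18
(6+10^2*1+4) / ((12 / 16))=440 / 3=146.67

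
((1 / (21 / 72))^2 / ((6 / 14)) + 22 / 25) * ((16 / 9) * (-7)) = -79264 / 225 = -352.28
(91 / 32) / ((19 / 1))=91 / 608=0.15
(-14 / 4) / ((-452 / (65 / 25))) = 91 / 4520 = 0.02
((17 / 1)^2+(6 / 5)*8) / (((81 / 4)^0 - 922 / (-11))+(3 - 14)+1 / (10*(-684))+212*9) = 22466664 / 149111989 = 0.15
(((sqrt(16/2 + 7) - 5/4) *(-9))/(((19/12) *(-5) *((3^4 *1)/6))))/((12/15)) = -5/38 + 2 *sqrt(15)/19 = 0.28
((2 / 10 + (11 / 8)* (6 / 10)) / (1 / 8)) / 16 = 41 / 80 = 0.51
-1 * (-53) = 53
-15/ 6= -5/ 2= -2.50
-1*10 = -10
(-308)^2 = 94864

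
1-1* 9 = -8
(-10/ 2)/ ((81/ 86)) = -430/ 81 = -5.31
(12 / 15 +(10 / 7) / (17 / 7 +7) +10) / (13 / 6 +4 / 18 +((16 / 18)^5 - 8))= -71134362 / 32841875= -2.17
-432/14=-216/7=-30.86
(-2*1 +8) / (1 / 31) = 186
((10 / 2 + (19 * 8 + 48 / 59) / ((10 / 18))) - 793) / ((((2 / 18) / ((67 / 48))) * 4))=-7603629 / 4720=-1610.94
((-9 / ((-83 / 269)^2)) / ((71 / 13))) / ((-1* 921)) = 2822079 / 150159533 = 0.02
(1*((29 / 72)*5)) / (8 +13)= 145 / 1512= 0.10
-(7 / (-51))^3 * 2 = 0.01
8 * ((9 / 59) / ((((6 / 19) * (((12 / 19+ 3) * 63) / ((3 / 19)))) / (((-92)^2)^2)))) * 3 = 236721152 / 413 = 573174.70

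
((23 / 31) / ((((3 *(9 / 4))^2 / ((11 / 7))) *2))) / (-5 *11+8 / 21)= -2024 / 8640351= -0.00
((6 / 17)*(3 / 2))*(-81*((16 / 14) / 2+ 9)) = -48843 / 119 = -410.45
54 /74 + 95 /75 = 1108 /555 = 2.00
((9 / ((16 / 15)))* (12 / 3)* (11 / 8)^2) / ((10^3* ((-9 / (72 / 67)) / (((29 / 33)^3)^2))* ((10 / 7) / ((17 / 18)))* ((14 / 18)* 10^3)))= -10111996457 / 3390152832000000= -0.00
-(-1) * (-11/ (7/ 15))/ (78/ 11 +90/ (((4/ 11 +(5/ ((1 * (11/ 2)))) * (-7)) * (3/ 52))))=1815/ 19474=0.09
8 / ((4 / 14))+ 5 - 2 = 31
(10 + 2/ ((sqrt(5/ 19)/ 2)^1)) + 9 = 4*sqrt(95)/ 5 + 19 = 26.80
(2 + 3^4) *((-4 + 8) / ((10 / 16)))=2656 / 5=531.20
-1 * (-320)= 320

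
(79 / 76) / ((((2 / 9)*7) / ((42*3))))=6399 / 76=84.20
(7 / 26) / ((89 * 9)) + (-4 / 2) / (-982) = 24263 / 10225566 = 0.00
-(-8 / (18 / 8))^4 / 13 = -1048576 / 85293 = -12.29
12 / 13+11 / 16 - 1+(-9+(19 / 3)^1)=-1283 / 624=-2.06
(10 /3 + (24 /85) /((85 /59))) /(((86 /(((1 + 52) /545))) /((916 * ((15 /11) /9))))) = 1856912452 /3352493925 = 0.55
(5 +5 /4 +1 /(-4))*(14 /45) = 28 /15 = 1.87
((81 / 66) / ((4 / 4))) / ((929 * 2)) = 27 / 40876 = 0.00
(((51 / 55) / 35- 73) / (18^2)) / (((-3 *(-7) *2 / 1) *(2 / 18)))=-70237 / 1455300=-0.05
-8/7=-1.14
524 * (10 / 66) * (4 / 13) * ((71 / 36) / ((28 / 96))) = 1488160 / 9009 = 165.19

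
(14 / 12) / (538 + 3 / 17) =17 / 7842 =0.00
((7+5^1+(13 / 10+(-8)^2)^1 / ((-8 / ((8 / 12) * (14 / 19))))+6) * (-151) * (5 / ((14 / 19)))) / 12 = -2408299 / 2016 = -1194.59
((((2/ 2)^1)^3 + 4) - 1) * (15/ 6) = 10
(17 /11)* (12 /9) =68 /33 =2.06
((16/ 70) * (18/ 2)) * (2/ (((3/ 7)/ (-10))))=-96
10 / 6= 5 / 3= 1.67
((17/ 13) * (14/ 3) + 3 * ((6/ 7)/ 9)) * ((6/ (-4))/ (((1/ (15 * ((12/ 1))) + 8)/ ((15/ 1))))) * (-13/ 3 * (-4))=-311.21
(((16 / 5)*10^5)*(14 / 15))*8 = 7168000 / 3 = 2389333.33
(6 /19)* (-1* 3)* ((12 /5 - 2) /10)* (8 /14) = -72 /3325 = -0.02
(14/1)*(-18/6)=-42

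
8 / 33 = 0.24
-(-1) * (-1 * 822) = -822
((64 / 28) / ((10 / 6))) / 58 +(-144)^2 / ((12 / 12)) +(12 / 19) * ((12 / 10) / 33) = 4398841248 / 212135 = 20736.05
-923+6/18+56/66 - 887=-19897/11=-1808.82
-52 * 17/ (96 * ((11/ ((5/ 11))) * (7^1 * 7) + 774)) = -1105/ 235176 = -0.00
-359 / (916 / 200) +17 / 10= -175607 / 2290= -76.68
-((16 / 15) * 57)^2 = -92416 / 25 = -3696.64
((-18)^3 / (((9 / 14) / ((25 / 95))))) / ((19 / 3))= -136080 / 361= -376.95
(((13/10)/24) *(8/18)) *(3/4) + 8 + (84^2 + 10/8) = 5086993/720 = 7065.27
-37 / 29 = -1.28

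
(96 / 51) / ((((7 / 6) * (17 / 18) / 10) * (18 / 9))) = 17280 / 2023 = 8.54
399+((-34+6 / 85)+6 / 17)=31061 / 85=365.42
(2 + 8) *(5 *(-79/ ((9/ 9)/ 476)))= -1880200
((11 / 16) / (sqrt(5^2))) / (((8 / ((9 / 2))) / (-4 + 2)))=-99 / 640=-0.15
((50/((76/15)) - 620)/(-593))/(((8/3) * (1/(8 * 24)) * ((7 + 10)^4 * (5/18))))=3004776/941031107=0.00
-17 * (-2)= 34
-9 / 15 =-3 / 5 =-0.60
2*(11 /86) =11 /43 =0.26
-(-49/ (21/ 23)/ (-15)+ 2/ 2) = -4.58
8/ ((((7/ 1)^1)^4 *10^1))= 4/ 12005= 0.00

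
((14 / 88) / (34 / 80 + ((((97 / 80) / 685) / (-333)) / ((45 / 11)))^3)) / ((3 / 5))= 1615097391067217610000000000 / 2588770389682025927237554607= 0.62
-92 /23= -4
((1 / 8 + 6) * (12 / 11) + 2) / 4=191 / 88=2.17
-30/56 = -0.54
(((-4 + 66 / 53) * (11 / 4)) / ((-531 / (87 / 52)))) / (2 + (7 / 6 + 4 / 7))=163009 / 25528828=0.01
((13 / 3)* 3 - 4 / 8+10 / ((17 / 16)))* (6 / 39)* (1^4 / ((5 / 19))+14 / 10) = 17.53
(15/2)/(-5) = -3/2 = -1.50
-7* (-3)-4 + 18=35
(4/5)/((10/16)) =32/25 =1.28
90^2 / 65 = 1620 / 13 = 124.62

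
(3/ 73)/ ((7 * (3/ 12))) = 12/ 511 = 0.02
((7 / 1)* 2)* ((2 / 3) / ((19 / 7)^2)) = 1372 / 1083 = 1.27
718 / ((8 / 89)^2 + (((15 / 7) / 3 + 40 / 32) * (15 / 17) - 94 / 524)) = 354635906968 / 771448553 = 459.70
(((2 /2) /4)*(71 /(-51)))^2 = 5041 /41616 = 0.12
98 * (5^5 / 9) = 306250 / 9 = 34027.78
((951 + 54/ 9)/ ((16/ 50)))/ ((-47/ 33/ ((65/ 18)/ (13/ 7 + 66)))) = -1596595/ 14288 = -111.74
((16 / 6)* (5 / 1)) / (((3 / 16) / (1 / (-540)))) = -32 / 243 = -0.13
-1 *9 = -9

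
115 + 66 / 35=4091 / 35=116.89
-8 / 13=-0.62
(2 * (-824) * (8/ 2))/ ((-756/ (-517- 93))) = -1005280/ 189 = -5318.94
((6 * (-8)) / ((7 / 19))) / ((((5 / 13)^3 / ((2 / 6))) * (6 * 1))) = -333944 / 2625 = -127.22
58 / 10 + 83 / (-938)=26787 / 4690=5.71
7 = 7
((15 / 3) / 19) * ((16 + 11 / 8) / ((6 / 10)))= 3475 / 456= 7.62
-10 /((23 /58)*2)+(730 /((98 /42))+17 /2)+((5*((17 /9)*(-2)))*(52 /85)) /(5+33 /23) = 32913305 /107226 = 306.95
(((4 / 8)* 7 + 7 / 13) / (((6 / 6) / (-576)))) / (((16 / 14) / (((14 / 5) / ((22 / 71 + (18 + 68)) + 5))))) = -1753416 / 28093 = -62.41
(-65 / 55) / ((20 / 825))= -195 / 4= -48.75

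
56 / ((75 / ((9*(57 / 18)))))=532 / 25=21.28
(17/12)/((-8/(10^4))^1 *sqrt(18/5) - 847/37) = -1040552734375/16814273363574 + 14545625 *sqrt(10)/11209515575716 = -0.06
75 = 75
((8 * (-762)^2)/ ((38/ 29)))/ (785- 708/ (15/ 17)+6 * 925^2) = 0.69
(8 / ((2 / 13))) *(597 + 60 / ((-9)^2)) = 839228 / 27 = 31082.52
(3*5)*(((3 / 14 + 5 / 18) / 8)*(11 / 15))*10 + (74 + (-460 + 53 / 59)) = -5625097 / 14868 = -378.34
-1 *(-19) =19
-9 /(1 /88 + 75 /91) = -72072 /6691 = -10.77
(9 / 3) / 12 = 1 / 4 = 0.25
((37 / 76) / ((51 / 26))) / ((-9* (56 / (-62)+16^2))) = -14911 / 137931336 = -0.00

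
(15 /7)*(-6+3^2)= 45 /7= 6.43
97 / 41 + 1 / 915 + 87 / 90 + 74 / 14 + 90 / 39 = 74606741 / 6827730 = 10.93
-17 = -17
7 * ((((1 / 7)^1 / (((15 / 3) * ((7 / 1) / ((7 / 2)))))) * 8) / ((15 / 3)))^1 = 4 / 25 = 0.16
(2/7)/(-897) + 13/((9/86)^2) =201237710/169533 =1187.01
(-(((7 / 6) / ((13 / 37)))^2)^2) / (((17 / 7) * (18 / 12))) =-31499023927 / 943883928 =-33.37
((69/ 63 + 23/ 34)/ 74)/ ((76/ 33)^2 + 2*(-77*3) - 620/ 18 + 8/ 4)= -153065/ 3127151496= -0.00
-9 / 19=-0.47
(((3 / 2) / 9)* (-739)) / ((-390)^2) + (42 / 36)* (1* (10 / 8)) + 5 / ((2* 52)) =1374011 / 912600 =1.51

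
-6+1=-5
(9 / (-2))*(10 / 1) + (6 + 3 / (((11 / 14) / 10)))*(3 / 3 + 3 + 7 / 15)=8379 / 55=152.35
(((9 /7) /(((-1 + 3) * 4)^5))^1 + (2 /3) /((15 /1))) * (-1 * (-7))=0.31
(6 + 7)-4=9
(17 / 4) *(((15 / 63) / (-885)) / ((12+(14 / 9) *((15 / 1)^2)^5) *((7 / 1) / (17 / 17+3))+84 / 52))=-221 / 303411522836402442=-0.00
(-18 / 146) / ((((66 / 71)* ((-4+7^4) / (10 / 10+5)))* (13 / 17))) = -213 / 490633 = -0.00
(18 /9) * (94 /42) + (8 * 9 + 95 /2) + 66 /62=162803 /1302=125.04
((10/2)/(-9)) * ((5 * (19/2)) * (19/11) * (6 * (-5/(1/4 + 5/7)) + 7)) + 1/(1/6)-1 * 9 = 1953079/1782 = 1096.00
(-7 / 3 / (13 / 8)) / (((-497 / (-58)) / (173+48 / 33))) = -890416 / 30459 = -29.23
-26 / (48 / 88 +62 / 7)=-1001 / 362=-2.77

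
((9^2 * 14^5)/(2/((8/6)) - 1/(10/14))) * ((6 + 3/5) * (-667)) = -1917763138368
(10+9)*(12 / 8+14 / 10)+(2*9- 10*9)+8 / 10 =-161 / 10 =-16.10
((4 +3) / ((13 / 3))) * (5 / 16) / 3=35 / 208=0.17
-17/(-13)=17/13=1.31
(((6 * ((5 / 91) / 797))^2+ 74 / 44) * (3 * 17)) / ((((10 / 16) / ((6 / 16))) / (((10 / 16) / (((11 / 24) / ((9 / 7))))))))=804000632974263 / 8910720744926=90.23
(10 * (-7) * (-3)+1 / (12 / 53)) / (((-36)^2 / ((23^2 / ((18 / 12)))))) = 1361117 / 23328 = 58.35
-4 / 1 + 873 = 869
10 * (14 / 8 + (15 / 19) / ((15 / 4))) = 19.61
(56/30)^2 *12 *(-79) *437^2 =-47311423936/75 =-630818985.81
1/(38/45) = 45/38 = 1.18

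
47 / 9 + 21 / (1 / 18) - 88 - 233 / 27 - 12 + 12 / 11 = 81878 / 297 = 275.68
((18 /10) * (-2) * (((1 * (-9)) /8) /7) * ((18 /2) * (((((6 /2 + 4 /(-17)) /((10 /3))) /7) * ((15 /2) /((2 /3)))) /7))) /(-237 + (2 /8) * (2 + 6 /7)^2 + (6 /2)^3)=-925101 /194017600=-0.00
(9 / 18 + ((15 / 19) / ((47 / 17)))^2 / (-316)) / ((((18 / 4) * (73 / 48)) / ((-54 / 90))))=-1007455336 / 22994441915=-0.04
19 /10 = 1.90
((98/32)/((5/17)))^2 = 693889/6400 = 108.42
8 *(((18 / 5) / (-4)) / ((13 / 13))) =-7.20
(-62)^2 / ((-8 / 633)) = -608313 / 2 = -304156.50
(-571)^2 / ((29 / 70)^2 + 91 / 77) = 17573609900 / 72951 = 240896.08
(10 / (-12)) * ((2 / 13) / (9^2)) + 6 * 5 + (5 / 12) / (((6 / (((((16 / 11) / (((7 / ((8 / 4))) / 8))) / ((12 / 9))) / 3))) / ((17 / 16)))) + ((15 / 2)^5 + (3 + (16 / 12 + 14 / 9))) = 184992469237 / 7783776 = 23766.42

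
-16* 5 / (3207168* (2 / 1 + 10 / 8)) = -5 / 651456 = -0.00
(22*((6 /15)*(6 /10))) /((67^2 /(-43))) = -5676 /112225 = -0.05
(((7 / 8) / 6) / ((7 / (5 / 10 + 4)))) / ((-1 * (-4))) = 3 / 128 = 0.02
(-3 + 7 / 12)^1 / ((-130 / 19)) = 551 / 1560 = 0.35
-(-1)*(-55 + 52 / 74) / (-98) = 41 / 74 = 0.55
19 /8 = 2.38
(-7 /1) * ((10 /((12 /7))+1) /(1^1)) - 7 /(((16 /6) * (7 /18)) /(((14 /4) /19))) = -22379 /456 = -49.08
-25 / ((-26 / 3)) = 75 / 26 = 2.88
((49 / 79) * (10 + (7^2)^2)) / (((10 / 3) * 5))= 354417 / 3950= 89.73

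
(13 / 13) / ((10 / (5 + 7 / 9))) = 26 / 45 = 0.58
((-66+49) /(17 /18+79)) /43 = -306 /61877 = -0.00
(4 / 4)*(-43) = -43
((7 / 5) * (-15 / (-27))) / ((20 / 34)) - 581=-52171 / 90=-579.68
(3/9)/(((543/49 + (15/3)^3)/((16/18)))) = 98/45009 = 0.00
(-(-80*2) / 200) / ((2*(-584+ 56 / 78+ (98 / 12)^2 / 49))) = -936 / 1361695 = -0.00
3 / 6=1 / 2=0.50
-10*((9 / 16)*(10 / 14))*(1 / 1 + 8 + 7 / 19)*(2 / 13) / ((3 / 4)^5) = -1139200 / 46683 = -24.40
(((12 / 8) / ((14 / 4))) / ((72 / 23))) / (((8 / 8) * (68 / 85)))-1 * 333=-332.83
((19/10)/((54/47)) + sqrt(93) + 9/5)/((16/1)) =373/1728 + sqrt(93)/16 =0.82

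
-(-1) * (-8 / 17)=-8 / 17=-0.47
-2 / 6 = -1 / 3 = -0.33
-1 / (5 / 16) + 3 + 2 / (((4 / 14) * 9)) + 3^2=431 / 45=9.58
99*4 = 396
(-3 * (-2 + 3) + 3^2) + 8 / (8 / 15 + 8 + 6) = 714 / 109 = 6.55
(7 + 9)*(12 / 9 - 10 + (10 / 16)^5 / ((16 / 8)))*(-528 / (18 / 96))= 18640171 / 48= 388336.90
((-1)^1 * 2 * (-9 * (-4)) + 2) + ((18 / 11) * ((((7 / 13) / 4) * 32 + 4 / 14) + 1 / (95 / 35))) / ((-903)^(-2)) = 17987965324 / 2717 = 6620524.59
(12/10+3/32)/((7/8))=207/140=1.48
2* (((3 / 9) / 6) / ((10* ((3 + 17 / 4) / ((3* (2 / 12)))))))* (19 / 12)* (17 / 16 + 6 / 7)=817 / 350784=0.00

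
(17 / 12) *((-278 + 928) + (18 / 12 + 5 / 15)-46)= 858.26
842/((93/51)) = 14314/31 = 461.74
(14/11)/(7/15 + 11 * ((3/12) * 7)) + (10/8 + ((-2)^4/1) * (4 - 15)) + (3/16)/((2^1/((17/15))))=-51926837/297440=-174.58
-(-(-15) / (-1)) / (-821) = -15 / 821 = -0.02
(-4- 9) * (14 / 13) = -14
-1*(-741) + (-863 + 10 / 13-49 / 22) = -35309 / 286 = -123.46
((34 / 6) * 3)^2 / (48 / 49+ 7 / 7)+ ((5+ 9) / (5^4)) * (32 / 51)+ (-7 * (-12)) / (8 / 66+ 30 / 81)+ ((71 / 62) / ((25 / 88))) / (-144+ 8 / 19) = 137453293045811 / 433808613750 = 316.85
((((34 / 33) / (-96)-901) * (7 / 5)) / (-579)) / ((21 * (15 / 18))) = 1427201 / 11464200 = 0.12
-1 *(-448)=448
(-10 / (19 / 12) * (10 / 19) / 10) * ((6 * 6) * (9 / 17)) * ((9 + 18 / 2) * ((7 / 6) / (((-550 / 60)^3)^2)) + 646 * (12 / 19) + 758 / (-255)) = -1482060071454748992 / 577578711153125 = -2565.99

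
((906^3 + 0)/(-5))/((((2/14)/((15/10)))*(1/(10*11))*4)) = -42947370774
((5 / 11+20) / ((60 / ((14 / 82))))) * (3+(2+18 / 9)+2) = 945 / 1804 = 0.52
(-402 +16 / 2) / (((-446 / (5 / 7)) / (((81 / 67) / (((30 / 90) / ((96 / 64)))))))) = 718065 / 209174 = 3.43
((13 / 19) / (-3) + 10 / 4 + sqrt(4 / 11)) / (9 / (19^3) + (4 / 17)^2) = 3964502*sqrt(11) / 1235795 + 27021211 / 674070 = 50.73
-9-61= -70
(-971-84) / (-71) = 1055 / 71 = 14.86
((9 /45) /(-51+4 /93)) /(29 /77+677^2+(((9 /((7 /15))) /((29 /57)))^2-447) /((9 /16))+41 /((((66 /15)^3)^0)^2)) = -18067203 /2118094919555555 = -0.00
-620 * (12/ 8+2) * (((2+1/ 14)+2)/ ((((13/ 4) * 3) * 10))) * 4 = -4712/ 13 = -362.46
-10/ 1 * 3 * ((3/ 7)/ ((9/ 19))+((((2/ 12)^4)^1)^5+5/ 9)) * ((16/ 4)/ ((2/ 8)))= -186870320269885475/ 266594886254592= -700.95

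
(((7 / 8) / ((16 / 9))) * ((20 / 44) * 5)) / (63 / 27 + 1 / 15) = 0.47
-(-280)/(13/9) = 2520/13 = 193.85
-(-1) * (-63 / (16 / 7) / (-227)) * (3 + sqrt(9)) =1323 / 1816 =0.73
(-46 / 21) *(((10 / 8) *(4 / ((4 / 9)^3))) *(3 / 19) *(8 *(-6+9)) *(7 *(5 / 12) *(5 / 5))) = -419175 / 304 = -1378.87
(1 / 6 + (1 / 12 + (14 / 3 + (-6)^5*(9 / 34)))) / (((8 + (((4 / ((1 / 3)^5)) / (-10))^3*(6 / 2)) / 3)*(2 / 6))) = 7480375 / 1115105344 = 0.01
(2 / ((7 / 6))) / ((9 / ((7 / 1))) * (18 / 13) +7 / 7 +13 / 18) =0.49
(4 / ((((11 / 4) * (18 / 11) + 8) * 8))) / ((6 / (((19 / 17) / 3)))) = 19 / 7650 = 0.00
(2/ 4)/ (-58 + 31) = -1/ 54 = -0.02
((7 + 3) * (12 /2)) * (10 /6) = 100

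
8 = 8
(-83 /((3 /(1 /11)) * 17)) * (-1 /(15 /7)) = 581 /8415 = 0.07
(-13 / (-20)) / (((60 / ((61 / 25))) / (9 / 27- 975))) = -579683 / 22500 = -25.76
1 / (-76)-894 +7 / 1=-67413 / 76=-887.01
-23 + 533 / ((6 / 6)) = 510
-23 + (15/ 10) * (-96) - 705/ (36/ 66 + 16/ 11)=-1039/ 2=-519.50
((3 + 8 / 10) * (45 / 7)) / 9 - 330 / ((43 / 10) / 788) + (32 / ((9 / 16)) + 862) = -161328577 / 2709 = -59552.82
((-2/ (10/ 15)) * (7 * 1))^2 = 441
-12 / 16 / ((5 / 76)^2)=-4332 / 25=-173.28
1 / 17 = 0.06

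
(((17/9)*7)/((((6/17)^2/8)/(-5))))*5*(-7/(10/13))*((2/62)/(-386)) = -15647905/969246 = -16.14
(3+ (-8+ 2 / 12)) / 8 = -29 / 48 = -0.60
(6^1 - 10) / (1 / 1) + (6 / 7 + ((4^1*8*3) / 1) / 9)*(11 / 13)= 1570 / 273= 5.75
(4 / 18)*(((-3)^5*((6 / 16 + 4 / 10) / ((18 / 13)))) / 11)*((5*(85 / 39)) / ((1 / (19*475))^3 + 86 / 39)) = -75541718140078125 / 5563175428253432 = -13.58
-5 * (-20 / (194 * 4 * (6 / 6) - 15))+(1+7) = 6188 / 761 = 8.13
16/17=0.94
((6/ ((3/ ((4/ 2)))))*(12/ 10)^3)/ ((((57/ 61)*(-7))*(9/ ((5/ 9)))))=-1952/ 29925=-0.07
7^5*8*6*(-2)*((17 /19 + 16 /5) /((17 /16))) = -10042249728 /1615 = -6218111.29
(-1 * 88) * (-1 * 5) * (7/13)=3080/13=236.92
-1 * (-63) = 63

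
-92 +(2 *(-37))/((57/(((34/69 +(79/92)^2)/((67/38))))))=-118542911/1275948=-92.91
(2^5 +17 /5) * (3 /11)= 531 /55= 9.65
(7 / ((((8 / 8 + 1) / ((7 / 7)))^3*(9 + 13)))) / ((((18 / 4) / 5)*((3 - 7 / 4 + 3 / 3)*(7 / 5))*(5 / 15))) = 25 / 594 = 0.04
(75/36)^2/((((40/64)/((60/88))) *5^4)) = 1/132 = 0.01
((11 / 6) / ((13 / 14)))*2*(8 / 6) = 616 / 117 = 5.26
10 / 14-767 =-766.29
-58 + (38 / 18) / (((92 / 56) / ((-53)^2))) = 735188 / 207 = 3551.63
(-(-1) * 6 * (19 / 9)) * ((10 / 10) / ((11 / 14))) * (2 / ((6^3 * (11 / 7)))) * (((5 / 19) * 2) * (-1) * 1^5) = -0.05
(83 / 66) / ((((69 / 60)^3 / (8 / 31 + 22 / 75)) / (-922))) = -15697013120 / 37340523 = -420.37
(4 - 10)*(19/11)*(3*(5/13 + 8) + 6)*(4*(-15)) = 2770200/143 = 19372.03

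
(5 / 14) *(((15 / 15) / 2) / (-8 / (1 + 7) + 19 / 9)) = 9 / 56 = 0.16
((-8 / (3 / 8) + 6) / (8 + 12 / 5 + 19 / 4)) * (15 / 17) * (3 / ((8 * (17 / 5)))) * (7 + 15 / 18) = -135125 / 175134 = -0.77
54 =54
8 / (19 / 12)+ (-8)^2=1312 / 19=69.05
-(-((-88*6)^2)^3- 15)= 21667237072994319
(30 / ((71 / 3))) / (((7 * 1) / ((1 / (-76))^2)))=45 / 1435336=0.00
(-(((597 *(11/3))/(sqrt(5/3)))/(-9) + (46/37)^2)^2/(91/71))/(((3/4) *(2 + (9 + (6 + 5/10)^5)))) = -81619883073601408/25670339127362475 + 84189850624 *sqrt(15)/6250386931425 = -3.13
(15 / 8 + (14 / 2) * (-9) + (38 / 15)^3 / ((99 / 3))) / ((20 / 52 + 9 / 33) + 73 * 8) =-41312011 / 398358000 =-0.10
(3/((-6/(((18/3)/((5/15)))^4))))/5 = -52488/5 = -10497.60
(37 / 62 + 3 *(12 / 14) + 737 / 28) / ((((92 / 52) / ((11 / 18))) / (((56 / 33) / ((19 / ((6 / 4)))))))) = 332761 / 243846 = 1.36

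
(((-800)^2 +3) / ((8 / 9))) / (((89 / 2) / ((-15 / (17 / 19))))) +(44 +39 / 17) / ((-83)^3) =-938649939381137 / 3460454924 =-271250.45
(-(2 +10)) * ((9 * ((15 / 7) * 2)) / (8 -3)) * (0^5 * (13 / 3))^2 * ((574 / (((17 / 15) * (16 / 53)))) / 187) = 0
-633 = -633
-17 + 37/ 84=-1391/ 84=-16.56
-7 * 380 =-2660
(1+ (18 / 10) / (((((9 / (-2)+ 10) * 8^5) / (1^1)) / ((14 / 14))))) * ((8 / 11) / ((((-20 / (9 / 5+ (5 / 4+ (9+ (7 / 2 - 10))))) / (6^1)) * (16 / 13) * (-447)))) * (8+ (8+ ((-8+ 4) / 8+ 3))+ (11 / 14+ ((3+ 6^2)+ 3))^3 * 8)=558954661607955483 / 405271150592000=1379.21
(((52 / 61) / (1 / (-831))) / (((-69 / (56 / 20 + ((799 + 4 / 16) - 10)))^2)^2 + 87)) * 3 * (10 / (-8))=30.53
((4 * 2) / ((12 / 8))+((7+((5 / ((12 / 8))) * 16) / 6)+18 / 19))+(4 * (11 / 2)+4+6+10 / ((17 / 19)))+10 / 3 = 199651 / 2907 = 68.68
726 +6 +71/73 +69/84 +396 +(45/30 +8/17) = 39326557/34748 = 1131.76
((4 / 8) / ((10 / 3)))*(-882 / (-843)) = 441 / 2810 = 0.16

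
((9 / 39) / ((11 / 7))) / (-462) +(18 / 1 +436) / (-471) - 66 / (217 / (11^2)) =-12143423111 / 321543222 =-37.77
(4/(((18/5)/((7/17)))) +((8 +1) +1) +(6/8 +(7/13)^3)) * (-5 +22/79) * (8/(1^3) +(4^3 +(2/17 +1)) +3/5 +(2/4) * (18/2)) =-75781183308559/18057494520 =-4196.66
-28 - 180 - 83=-291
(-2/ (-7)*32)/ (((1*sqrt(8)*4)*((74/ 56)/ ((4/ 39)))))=64*sqrt(2)/ 1443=0.06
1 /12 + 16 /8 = 25 /12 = 2.08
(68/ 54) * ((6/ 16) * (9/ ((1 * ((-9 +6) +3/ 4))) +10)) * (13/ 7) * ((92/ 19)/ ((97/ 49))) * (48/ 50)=569296/ 46075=12.36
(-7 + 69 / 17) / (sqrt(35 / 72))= -60 * sqrt(70) / 119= -4.22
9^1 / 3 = 3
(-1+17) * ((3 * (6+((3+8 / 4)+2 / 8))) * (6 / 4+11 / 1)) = 6750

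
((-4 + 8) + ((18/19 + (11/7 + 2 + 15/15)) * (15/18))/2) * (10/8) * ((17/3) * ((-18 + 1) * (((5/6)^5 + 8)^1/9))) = -474579891995/670166784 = -708.15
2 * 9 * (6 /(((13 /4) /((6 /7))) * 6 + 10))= 432 /131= 3.30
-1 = -1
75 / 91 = 0.82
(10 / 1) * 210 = 2100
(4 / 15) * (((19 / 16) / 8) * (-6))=-19 / 80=-0.24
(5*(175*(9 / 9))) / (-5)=-175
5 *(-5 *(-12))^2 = 18000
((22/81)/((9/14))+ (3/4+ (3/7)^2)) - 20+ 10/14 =-2561845/142884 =-17.93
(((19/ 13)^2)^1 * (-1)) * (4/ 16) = -361/ 676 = -0.53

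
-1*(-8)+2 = 10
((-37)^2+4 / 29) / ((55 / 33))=821.48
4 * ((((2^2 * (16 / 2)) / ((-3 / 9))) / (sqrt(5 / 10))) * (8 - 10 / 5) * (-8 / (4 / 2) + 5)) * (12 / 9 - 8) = 15360 * sqrt(2) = 21722.32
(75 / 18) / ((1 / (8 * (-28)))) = -2800 / 3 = -933.33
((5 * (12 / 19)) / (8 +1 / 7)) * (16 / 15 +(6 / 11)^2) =69328 / 131043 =0.53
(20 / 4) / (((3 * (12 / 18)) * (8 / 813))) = 4065 / 16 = 254.06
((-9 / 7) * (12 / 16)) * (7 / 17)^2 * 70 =-6615 / 578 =-11.44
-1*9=-9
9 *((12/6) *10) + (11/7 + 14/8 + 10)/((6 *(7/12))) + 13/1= 19287/98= 196.81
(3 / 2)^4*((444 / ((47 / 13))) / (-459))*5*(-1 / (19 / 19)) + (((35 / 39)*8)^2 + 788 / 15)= 2694295361 / 24305580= 110.85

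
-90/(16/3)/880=-27/1408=-0.02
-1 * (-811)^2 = -657721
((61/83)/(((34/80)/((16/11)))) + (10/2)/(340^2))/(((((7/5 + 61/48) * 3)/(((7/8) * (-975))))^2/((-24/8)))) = -37098192961659375/433655312068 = -85547.65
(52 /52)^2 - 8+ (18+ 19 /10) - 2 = 109 /10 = 10.90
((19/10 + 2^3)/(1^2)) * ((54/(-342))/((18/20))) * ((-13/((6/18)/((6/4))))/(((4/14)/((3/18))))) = 9009/152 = 59.27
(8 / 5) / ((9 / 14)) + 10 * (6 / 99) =1532 / 495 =3.09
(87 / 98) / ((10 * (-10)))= -87 / 9800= -0.01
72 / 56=9 / 7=1.29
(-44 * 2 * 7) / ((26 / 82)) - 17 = -25477 / 13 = -1959.77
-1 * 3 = -3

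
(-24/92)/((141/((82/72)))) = -41/19458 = -0.00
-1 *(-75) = 75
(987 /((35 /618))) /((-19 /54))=-4705452 /95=-49531.07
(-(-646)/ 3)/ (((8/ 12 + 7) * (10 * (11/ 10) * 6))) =323/ 759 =0.43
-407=-407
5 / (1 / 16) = 80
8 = 8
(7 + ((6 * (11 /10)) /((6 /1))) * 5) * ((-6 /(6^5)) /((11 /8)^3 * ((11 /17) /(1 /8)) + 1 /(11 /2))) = -9350 /13221387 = -0.00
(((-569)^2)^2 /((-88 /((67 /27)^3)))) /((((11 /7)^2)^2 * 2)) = -75694728175414122523 /50719469328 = -1492419561.53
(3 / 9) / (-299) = -1 / 897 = -0.00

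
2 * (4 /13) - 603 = -7831 /13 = -602.38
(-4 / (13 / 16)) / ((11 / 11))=-64 / 13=-4.92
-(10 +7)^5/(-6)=236642.83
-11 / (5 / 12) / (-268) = 33 / 335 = 0.10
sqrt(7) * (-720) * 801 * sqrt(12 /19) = -1153440 * sqrt(399) /19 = -1212628.73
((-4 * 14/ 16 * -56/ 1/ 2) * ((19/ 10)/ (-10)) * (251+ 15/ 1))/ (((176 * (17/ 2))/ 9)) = -1114407/ 37400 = -29.80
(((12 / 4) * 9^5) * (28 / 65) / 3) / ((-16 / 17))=-7026831 / 260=-27026.27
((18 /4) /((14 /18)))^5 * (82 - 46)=31381059609 /134456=233392.78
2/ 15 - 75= -1123/ 15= -74.87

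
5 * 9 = 45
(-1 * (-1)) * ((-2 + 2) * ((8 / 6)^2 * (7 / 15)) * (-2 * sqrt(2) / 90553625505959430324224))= 0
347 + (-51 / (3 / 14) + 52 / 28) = 110.86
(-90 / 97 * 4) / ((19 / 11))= -2.15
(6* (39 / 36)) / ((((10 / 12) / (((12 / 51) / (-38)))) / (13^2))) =-13182 / 1615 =-8.16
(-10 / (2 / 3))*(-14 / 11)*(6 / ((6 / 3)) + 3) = 1260 / 11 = 114.55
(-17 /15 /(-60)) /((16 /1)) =17 /14400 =0.00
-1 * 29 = -29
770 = 770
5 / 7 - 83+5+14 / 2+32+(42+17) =145 / 7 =20.71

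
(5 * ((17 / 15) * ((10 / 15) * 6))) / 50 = 34 / 75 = 0.45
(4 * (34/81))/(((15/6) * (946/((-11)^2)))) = 1496/17415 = 0.09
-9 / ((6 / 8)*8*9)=-1 / 6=-0.17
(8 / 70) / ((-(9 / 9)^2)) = -4 / 35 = -0.11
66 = 66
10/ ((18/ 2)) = 10/ 9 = 1.11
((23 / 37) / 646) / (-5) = -23 / 119510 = -0.00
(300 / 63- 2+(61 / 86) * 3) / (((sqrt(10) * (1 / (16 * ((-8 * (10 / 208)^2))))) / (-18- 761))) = 34396745 * sqrt(10) / 305214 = 356.38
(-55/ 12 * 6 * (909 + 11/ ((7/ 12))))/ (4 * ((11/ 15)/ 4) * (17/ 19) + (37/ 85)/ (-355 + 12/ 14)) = -115960593375/ 2976316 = -38961.12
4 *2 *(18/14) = 72/7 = 10.29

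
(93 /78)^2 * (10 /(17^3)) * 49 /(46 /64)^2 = 120547840 /439227113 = 0.27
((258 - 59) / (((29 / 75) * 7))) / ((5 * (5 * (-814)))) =-597 / 165242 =-0.00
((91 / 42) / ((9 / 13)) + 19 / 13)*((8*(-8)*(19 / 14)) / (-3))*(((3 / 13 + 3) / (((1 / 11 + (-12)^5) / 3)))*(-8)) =172443392 / 4163206671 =0.04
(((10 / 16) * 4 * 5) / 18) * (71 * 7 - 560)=-43.75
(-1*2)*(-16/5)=6.40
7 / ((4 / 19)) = 33.25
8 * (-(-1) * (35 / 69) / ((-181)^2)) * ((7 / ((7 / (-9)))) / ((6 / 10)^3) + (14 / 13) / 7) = -453320 / 88159851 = -0.01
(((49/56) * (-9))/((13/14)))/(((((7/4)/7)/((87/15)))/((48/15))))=-204624/325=-629.61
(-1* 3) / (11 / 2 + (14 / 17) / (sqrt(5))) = -95370 / 174061 + 2856* sqrt(5) / 174061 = -0.51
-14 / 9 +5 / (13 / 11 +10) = -409 / 369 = -1.11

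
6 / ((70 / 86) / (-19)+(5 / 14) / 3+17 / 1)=205884 / 585953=0.35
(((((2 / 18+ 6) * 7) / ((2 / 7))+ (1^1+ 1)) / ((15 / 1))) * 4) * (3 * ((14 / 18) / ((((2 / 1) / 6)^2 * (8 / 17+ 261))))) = 3.25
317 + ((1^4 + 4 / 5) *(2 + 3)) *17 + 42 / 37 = 17432 / 37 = 471.14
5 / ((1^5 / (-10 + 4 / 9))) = -430 / 9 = -47.78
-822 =-822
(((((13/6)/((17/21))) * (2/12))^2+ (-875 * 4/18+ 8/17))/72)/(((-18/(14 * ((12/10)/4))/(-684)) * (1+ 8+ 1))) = -23833999/554880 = -42.95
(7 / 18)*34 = 13.22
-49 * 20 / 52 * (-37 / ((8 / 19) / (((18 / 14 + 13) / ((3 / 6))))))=615125 / 13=47317.31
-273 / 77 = -39 / 11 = -3.55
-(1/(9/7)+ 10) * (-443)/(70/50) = 214855/63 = 3410.40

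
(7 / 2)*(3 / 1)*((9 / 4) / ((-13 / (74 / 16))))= -6993 / 832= -8.41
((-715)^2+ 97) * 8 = 4090576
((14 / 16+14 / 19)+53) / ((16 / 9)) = 74709 / 2432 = 30.72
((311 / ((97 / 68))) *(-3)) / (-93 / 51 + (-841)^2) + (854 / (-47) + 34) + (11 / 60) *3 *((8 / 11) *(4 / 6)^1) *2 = 6726857603846 / 411121935105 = 16.36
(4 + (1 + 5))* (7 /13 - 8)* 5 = -4850 /13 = -373.08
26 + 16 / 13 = 27.23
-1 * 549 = -549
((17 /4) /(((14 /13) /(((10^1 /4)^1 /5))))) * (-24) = -663 /14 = -47.36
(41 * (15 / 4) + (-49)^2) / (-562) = -10219 / 2248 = -4.55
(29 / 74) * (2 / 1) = 29 / 37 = 0.78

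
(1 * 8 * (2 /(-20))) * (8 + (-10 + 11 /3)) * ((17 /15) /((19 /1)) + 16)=-18308 /855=-21.41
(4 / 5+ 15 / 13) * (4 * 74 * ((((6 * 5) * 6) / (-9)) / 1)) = -150368 / 13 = -11566.77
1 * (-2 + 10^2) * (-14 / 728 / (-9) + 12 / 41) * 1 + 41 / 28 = 4077379 / 134316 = 30.36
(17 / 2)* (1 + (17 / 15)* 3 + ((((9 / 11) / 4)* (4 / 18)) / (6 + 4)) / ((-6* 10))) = 987343 / 26400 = 37.40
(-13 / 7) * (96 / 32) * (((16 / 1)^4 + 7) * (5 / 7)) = -12780885 / 49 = -260834.39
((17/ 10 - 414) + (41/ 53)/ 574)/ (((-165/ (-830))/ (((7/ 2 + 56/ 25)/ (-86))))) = 433777007/ 3133625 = 138.43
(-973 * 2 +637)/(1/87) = -113883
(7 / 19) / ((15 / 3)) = 7 / 95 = 0.07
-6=-6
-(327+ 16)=-343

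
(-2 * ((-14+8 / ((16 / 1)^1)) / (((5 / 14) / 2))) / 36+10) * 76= 5396 / 5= 1079.20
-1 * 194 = -194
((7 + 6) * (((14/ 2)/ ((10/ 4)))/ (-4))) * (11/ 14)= -143/ 20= -7.15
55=55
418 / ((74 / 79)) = 16511 / 37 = 446.24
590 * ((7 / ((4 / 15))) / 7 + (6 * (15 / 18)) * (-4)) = -19175 / 2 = -9587.50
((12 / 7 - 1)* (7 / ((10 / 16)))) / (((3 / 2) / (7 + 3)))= 160 / 3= 53.33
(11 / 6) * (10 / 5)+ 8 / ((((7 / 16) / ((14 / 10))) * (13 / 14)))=6091 / 195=31.24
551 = 551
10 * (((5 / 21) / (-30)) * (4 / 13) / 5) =-4 / 819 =-0.00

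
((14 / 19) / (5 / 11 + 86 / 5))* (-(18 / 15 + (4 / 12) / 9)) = -25718 / 498123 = -0.05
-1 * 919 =-919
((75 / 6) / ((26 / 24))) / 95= 30 / 247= 0.12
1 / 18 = 0.06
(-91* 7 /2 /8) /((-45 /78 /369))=1018563 /40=25464.08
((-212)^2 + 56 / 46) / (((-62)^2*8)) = 258435 / 176824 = 1.46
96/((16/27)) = 162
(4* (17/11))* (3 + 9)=816/11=74.18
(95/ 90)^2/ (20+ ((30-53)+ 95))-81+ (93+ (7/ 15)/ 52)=23291093/ 1937520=12.02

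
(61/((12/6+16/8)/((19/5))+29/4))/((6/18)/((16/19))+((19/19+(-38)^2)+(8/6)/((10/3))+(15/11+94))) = 12239040/2567325091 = 0.00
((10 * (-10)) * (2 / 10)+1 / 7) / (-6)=139 / 42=3.31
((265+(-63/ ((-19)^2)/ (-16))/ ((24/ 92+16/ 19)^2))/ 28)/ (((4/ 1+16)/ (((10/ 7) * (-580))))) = -142837627615/ 364284032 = -392.11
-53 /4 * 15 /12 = -265 /16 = -16.56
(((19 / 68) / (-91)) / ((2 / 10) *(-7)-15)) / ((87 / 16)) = 190 / 5518149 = 0.00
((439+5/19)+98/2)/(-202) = -2.42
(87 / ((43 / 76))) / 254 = 3306 / 5461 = 0.61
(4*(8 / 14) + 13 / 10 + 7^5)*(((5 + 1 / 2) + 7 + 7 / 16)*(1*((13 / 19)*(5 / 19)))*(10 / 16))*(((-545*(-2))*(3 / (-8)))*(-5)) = 129435185017125 / 2587648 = 50020398.84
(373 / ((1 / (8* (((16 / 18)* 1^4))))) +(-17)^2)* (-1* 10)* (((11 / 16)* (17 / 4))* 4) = -24752255 / 72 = -343781.32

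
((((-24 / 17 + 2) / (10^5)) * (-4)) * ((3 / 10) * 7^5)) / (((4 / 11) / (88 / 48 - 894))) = 989646581 / 3400000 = 291.07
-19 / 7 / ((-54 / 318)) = 1007 / 63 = 15.98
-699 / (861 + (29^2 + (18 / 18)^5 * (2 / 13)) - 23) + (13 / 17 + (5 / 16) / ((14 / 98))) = 15057023 / 5937488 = 2.54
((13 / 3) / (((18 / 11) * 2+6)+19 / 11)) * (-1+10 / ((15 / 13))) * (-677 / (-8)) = 202423 / 792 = 255.58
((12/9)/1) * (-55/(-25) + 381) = 7664/15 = 510.93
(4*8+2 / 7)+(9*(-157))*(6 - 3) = -29447 / 7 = -4206.71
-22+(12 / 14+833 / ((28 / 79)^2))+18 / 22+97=8263933 / 1232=6707.74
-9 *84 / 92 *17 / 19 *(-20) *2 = 128520 / 437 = 294.10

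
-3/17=-0.18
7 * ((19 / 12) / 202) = 133 / 2424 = 0.05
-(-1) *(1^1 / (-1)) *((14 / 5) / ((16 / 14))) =-49 / 20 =-2.45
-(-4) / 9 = 4 / 9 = 0.44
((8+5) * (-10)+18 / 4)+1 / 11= -2759 / 22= -125.41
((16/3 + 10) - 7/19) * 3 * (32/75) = 27296/1425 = 19.16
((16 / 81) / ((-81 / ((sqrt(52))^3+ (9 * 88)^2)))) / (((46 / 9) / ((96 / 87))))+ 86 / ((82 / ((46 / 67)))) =-5433954674 / 16490241 - 26624 * sqrt(13) / 486243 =-329.72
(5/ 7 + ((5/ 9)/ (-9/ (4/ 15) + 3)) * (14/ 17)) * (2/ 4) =92135/ 263466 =0.35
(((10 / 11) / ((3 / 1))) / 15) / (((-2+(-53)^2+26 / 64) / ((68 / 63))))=4352 / 560313369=0.00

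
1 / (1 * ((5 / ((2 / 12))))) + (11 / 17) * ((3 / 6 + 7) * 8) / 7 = 5.58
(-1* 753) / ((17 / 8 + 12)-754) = 2008 / 1973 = 1.02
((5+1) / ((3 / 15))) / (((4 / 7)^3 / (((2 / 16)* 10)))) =25725 / 128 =200.98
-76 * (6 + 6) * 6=-5472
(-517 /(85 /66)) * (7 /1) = -238854 /85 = -2810.05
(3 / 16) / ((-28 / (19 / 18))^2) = 361 / 1354752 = 0.00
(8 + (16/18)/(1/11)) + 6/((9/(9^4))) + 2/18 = 39527/9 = 4391.89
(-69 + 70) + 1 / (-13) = 12 / 13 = 0.92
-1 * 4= -4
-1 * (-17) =17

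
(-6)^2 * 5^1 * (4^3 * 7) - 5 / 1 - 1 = 80634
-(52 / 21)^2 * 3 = -2704 / 147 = -18.39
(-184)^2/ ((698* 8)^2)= 529/ 487204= 0.00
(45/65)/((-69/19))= -57/299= -0.19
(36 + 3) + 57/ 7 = 330/ 7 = 47.14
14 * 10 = 140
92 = 92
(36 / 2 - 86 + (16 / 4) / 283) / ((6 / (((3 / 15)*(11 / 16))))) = -5291 / 3396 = -1.56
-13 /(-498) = 13 /498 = 0.03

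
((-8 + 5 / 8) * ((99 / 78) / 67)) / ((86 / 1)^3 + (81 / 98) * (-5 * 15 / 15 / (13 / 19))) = -95403 / 434335619864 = -0.00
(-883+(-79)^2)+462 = 5820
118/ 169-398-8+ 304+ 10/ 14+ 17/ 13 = -117448/ 1183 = -99.28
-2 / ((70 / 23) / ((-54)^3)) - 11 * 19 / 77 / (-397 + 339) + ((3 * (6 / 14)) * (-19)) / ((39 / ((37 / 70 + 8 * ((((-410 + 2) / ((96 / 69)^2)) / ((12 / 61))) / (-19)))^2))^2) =-3958902821201482551235494384829 / 5924280576644218880000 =-668250392.60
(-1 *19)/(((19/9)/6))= -54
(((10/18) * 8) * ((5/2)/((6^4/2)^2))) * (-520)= -1625/118098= -0.01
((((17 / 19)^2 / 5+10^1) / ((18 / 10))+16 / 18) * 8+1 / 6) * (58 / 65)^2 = 114616526 / 2745405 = 41.75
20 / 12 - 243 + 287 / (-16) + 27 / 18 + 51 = -9925 / 48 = -206.77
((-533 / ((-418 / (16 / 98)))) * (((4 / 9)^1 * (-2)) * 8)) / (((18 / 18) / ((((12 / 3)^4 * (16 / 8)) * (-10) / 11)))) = 698613760 / 1013859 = 689.06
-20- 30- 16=-66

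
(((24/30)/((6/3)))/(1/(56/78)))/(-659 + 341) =-28/31005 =-0.00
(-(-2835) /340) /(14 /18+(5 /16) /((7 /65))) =142884 /63053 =2.27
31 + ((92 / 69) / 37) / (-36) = 30968 / 999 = 31.00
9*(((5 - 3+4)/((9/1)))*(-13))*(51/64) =-1989/32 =-62.16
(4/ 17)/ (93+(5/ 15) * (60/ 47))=188/ 74647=0.00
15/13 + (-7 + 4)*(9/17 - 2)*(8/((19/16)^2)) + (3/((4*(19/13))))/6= 16765427/638248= 26.27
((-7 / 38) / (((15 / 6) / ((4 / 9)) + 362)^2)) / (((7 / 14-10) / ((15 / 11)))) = 6720 / 34347089051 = 0.00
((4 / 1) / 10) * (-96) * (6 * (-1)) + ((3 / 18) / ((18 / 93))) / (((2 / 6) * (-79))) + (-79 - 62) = 423601 / 4740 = 89.37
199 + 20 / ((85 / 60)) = 213.12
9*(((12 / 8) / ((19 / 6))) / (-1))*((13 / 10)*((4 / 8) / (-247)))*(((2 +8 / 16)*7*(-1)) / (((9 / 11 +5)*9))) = -693 / 184832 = -0.00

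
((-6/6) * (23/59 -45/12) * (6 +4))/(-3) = -3965/354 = -11.20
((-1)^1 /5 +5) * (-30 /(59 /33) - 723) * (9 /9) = -1047528 /295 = -3550.94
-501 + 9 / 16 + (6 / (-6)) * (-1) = -499.44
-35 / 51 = -0.69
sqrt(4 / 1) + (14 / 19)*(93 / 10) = 841 / 95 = 8.85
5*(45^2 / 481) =10125 / 481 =21.05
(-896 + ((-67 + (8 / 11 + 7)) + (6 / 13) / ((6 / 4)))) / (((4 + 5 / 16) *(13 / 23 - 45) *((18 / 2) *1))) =364160 / 657657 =0.55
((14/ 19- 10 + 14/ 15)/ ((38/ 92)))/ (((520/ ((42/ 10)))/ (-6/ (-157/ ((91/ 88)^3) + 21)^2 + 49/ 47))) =-77798056061505914979733/ 458305741161855026774750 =-0.17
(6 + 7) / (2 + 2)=13 / 4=3.25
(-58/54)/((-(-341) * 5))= -29/46035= -0.00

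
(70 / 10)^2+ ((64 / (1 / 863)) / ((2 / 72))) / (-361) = -1970663 / 361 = -5458.90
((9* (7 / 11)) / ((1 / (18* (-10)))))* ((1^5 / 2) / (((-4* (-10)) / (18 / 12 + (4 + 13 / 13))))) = -7371 / 88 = -83.76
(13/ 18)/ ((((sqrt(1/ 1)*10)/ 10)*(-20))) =-13/ 360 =-0.04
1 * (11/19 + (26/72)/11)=4603/7524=0.61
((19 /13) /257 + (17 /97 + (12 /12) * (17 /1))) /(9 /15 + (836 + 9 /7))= 194878215 /9503882102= 0.02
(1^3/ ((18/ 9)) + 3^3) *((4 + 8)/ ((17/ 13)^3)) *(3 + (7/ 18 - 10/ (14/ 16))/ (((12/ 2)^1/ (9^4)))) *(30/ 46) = -1837514282175/ 1581986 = -1161523.73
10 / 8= 5 / 4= 1.25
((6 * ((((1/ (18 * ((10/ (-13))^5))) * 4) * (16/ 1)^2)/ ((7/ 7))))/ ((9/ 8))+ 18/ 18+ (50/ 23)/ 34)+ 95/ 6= -73214985131/ 65981250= -1109.63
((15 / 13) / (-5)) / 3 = -0.08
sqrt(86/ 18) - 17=-17+sqrt(43)/ 3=-14.81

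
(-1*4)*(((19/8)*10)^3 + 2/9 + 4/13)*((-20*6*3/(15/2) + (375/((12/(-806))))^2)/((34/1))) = -254568076907713019/254592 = -999906033605.58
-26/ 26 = -1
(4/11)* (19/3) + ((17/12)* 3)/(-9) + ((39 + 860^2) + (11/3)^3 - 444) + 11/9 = 878225851/1188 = 739247.35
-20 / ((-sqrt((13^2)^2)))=20 / 169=0.12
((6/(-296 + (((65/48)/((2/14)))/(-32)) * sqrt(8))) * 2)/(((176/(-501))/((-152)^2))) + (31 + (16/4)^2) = 771186090758795/284226830437 - 1516801628160 * sqrt(2)/284226830437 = 2705.73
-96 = -96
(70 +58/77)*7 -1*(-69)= 6207/11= 564.27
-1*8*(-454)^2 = -1648928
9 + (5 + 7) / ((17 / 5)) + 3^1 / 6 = 443 / 34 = 13.03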